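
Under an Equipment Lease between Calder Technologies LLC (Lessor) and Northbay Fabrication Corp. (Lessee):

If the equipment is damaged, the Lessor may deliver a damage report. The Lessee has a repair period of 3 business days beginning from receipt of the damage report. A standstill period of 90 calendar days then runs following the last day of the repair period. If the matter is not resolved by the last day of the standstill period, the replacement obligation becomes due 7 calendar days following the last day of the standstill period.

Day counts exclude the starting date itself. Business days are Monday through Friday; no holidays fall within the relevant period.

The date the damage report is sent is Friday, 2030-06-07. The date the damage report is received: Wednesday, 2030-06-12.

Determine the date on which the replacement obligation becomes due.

2030-09-22

The last day of the repair period: 3 business days after Wednesday, 2030-06-12, skipping weekends — Jun 13, Jun 14, Jun 17 — lands on Monday, 2030-06-17.
Adding 90 calendar days to 2030-06-17 gives 2030-09-15, which is the last day of the standstill period.
Adding 7 calendar days to 2030-09-15 gives 2030-09-22, which is the date on which the replacement obligation becomes due.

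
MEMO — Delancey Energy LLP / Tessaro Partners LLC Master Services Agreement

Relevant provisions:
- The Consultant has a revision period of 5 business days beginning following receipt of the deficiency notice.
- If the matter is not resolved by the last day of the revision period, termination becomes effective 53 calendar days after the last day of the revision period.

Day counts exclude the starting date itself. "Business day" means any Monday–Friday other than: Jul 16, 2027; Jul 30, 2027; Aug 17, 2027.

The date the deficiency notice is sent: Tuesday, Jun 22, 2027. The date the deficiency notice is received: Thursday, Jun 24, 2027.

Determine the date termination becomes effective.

The last day of the revision period: counting 5 business days from Thursday, Jun 24, 2027 (Jun 25, Jun 28, Jun 29, Jun 30, Jul 1, skipping weekends) reaches Thursday, Jul 1, 2027.
The date termination becomes effective: 53 calendar days after Jul 1, 2027 is Aug 23, 2027.

Aug 23, 2027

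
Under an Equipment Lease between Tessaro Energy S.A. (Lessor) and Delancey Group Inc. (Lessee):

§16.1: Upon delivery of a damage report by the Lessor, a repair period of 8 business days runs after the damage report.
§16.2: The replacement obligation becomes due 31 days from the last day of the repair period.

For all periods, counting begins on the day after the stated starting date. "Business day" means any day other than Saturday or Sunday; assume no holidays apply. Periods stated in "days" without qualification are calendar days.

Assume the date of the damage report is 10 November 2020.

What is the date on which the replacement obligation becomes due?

21 December 2020

The last day of the repair period: counting 8 business days from Tuesday, 10 November 2020 (Nov 11, Nov 12, Nov 13, Nov 16, Nov 17, Nov 18, Nov 19, Nov 20, skipping weekends) reaches Friday, 20 November 2020.
The date on which the replacement obligation becomes due: 31 calendar days after 20 November 2020 is 21 December 2020.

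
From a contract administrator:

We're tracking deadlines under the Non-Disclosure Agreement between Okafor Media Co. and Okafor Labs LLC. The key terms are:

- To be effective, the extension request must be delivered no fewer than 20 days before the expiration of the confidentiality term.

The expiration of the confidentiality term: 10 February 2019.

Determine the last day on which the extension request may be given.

Counting back 20 calendar days from 10 February 2019 gives 21 January 2019.

21 January 2019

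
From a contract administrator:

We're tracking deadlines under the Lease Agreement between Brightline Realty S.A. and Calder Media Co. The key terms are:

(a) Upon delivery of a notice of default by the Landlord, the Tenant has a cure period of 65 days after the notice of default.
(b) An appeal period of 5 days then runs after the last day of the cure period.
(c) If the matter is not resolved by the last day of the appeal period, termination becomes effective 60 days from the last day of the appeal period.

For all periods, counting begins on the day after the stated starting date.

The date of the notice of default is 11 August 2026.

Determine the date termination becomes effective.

The last day of the cure period: 11 August 2026 + 65 days = 15 October 2026.
Adding 5 calendar days to 15 October 2026 gives 20 October 2026, which is the last day of the appeal period.
Adding 60 calendar days to 20 October 2026 gives 19 December 2026, which is the date termination becomes effective.

19 December 2026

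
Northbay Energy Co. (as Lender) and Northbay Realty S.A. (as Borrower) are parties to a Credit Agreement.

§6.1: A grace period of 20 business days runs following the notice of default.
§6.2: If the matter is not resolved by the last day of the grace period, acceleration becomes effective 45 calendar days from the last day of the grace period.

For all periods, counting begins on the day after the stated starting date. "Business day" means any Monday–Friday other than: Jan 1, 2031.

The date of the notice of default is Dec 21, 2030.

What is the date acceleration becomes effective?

Mar 6, 2031

The last day of the grace period: 20 business days after Saturday, Dec 21, 2030, skipping weekends and the listed holiday on Jan 1 — Dec 23, Dec 24, Dec 25, Dec 26, …, Jan 16, Jan 17, Jan 20 — lands on Monday, Jan 20, 2031.
Adding 45 calendar days to Jan 20, 2031 gives Mar 6, 2031, which is the date acceleration becomes effective.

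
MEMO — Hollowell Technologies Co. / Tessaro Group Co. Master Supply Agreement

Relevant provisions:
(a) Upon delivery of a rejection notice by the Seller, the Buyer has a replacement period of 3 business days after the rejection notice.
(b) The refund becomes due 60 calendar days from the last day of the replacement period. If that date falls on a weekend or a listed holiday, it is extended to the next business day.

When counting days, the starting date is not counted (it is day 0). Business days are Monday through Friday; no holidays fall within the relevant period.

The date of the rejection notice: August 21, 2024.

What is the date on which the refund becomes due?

October 25, 2024

The last day of the replacement period: 3 business days after Wednesday, August 21, 2024, skipping weekends — Aug 22, Aug 23, Aug 26 — lands on Monday, August 26, 2024.
The date on which the refund becomes due: 60 calendar days after August 26, 2024 is October 25, 2024. October 25, 2024 is a Friday, so no roll-forward applies.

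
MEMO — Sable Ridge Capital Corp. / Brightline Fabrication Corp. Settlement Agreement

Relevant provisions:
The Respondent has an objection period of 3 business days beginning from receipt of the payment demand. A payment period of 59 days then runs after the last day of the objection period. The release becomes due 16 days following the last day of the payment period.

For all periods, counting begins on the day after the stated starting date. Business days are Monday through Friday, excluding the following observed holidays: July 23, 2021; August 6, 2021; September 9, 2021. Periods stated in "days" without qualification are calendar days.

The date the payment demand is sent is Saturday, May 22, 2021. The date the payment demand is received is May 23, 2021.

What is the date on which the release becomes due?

The last day of the objection period: 3 business days after Sunday, May 23, 2021, skipping weekends — May 24, May 25, May 26 — lands on Wednesday, May 26, 2021.
The last day of the payment period: May 26, 2021 + 59 days = July 24, 2021.
The date on which the release becomes due: July 24, 2021 + 16 days = August 9, 2021.

August 9, 2021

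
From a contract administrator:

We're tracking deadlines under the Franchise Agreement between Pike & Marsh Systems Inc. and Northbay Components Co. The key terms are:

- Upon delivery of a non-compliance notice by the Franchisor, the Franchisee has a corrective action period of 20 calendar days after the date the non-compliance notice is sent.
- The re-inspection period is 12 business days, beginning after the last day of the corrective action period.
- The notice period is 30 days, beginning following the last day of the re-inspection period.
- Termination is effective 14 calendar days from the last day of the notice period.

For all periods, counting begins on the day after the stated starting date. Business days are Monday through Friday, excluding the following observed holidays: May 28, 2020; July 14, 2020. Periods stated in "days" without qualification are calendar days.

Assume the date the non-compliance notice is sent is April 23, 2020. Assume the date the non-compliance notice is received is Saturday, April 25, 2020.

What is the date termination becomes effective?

July 15, 2020

Adding 20 calendar days to April 23, 2020 gives May 13, 2020, which is the last day of the corrective action period.
The last day of the re-inspection period: 12 business days after Wednesday, May 13, 2020, skipping weekends and the listed holiday on May 28 — May 14, May 15, May 18, May 19, …, May 27, May 29, Jun 1 — lands on Monday, June 1, 2020.
The last day of the notice period: June 1, 2020 + 30 days = July 1, 2020.
The date termination becomes effective: 14 calendar days after July 1, 2020 is July 15, 2020.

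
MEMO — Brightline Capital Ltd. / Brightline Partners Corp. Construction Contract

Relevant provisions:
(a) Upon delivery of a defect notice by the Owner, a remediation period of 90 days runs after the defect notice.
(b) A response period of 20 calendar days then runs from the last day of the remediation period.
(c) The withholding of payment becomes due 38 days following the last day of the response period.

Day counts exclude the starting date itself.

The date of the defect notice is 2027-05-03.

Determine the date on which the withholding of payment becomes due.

2027-09-28

Adding 90 calendar days to 2027-05-03 gives 2027-08-01, which is the last day of the remediation period.
The last day of the response period: 20 calendar days after 2027-08-01 is 2027-08-21.
Adding 38 calendar days to 2027-08-21 gives 2027-09-28, which is the date on which the withholding of payment becomes due.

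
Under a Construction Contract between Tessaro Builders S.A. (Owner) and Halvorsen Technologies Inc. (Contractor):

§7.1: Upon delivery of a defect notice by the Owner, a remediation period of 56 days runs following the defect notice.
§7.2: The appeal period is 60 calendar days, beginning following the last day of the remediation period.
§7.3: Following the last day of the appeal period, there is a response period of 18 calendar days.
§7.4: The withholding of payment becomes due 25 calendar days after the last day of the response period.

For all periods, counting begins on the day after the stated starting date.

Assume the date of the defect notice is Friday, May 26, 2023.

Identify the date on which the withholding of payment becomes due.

November 1, 2023

The last day of the remediation period: May 26, 2023 + 56 days = July 21, 2023.
The last day of the appeal period: 60 calendar days after July 21, 2023 is September 19, 2023.
The last day of the response period: September 19, 2023 + 18 days = October 7, 2023.
The date on which the withholding of payment becomes due: 25 calendar days after October 7, 2023 is November 1, 2023.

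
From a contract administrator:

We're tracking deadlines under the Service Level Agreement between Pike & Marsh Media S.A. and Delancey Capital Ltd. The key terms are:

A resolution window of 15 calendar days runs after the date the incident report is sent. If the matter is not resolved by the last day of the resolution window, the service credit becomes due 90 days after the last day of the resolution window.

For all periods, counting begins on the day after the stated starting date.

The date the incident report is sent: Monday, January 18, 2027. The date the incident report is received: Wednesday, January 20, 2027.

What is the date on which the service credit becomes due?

May 3, 2027

Adding 15 calendar days to January 18, 2027 gives February 2, 2027, which is the last day of the resolution window.
The date on which the service credit becomes due: February 2, 2027 + 90 days = May 3, 2027.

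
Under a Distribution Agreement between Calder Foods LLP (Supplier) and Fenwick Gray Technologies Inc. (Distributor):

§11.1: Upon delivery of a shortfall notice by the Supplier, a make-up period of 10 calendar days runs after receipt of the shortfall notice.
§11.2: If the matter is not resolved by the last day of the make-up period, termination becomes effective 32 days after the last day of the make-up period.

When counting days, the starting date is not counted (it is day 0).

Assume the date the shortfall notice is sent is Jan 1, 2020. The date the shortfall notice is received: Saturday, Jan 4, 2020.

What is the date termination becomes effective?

Feb 15, 2020

The last day of the make-up period: Jan 4, 2020 + 10 days = Jan 14, 2020.
Adding 32 calendar days to Jan 14, 2020 gives Feb 15, 2020, which is the date termination becomes effective.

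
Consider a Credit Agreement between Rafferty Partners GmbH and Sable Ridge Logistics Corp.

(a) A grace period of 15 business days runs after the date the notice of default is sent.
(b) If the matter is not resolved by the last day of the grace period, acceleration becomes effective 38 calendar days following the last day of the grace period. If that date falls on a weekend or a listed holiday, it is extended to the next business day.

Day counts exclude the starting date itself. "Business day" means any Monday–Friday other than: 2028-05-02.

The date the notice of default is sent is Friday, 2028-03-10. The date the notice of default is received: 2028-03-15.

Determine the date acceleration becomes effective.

From Friday, 2028-03-10, 15 business days (Mar 13, Mar 14, Mar 15, Mar 16, …, Mar 29, Mar 30, Mar 31, skipping weekends) brings us to Friday, 2028-03-31, which is the last day of the grace period.
Adding 38 calendar days to 2028-03-31 gives 2028-05-08, which is the date acceleration becomes effective. 2028-05-08 is a Monday and is not a listed holiday, so no roll-forward applies.

2028-05-08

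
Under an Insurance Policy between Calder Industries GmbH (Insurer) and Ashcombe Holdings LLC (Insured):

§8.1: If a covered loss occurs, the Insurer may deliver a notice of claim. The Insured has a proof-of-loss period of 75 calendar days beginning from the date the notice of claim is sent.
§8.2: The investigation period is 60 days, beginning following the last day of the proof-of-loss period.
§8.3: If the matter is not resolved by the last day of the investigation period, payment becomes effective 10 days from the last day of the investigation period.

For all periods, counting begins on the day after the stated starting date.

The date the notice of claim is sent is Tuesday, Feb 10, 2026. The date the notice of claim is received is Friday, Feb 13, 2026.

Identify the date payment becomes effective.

The last day of the proof-of-loss period: Feb 10, 2026 + 75 days = Apr 26, 2026.
Adding 60 calendar days to Apr 26, 2026 gives Jun 25, 2026, which is the last day of the investigation period.
The date payment becomes effective: 10 calendar days after Jun 25, 2026 is Jul 5, 2026.

Jul 5, 2026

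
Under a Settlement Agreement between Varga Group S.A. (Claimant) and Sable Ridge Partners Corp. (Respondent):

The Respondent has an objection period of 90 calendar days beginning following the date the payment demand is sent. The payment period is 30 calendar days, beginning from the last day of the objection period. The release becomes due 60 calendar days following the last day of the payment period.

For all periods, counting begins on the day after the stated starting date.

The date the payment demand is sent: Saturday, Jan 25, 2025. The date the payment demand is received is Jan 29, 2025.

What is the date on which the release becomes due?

The last day of the objection period: Jan 25, 2025 + 90 days = Apr 25, 2025.
The last day of the payment period: 30 calendar days after Apr 25, 2025 is May 25, 2025.
The date on which the release becomes due: 60 calendar days after May 25, 2025 is Jul 24, 2025.

Jul 24, 2025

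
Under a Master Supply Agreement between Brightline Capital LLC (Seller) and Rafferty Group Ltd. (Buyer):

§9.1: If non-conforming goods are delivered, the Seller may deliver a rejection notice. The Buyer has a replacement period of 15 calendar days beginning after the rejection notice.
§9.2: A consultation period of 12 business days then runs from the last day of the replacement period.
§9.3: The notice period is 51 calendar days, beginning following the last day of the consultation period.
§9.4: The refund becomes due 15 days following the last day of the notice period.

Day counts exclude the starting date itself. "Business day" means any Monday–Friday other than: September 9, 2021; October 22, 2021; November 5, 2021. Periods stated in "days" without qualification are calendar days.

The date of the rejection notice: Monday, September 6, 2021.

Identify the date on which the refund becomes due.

The last day of the replacement period: 15 calendar days after September 6, 2021 is September 21, 2021.
The last day of the consultation period: counting 12 business days from Tuesday, September 21, 2021 (Sep 22, Sep 23, Sep 24, Sep 27, …, Oct 5, Oct 6, Oct 7, skipping weekends) reaches Thursday, October 7, 2021.
The last day of the notice period: October 7, 2021 + 51 days = November 27, 2021.
The date on which the refund becomes due: 15 calendar days after November 27, 2021 is December 12, 2021.

December 12, 2021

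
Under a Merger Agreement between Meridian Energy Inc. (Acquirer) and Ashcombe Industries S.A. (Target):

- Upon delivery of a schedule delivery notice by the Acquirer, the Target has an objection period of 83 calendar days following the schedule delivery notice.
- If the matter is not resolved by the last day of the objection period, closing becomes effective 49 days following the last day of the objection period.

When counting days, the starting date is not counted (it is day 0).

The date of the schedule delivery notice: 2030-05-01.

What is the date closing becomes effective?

The last day of the objection period: 83 calendar days after 2030-05-01 is 2030-07-23.
The date closing becomes effective: 2030-07-23 + 49 days = 2030-09-10.

2030-09-10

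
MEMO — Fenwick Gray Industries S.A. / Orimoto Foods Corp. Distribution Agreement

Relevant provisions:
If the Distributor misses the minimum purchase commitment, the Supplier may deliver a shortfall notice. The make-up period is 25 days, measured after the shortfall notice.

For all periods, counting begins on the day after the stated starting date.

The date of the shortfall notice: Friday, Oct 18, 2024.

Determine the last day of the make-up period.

Nov 12, 2024

The last day of the make-up period: Oct 18, 2024 + 25 days = Nov 12, 2024.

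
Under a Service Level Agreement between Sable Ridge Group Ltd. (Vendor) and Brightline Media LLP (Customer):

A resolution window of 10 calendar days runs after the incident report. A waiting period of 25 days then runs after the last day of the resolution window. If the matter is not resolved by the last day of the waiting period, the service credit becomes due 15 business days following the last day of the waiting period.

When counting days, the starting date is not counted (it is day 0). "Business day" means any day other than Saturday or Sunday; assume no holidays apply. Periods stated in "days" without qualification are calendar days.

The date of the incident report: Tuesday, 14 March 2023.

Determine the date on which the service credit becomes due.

9 May 2023

The last day of the resolution window: 14 March 2023 + 10 days = 24 March 2023.
The last day of the waiting period: 25 calendar days after 24 March 2023 is 18 April 2023.
The date on which the service credit becomes due: counting 15 business days from Tuesday, 18 April 2023 (Apr 19, Apr 20, Apr 21, Apr 24, …, May 5, May 8, May 9, skipping weekends) reaches Tuesday, 9 May 2023.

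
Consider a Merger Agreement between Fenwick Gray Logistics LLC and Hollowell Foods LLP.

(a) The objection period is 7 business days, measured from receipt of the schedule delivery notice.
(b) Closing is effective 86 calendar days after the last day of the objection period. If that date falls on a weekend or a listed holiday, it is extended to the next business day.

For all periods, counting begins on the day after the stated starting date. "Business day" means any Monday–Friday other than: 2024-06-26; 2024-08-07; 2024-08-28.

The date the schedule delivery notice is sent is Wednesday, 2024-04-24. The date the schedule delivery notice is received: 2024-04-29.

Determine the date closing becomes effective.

The last day of the objection period: 7 business days after Monday, 2024-04-29, skipping weekends — Apr 30, May 1, May 2, May 3, May 6, May 7, May 8 — lands on Wednesday, 2024-05-08.
The date closing becomes effective: 86 calendar days after 2024-05-08 is 2024-08-02. 2024-08-02 is a Friday and is not a listed holiday, so no roll-forward applies.

2024-08-02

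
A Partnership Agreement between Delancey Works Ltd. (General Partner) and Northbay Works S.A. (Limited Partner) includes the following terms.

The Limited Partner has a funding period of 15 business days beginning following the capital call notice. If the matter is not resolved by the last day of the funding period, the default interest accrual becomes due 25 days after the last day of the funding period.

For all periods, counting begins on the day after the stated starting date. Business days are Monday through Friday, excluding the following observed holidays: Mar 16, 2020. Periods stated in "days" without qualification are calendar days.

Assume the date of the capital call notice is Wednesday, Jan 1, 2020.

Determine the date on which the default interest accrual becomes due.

Feb 16, 2020

The last day of the funding period: counting 15 business days from Wednesday, Jan 1, 2020 (Jan 2, Jan 3, Jan 6, Jan 7, …, Jan 20, Jan 21, Jan 22, skipping weekends) reaches Wednesday, Jan 22, 2020.
The date on which the default interest accrual becomes due: Jan 22, 2020 + 25 days = Feb 16, 2020.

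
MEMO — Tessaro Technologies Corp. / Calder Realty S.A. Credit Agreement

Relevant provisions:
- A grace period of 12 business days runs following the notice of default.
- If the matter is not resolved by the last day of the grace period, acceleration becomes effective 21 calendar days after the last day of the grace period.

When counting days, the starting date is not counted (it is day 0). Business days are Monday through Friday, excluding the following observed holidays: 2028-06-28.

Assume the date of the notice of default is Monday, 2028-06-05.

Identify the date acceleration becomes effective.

2028-07-12

The last day of the grace period: counting 12 business days from Monday, 2028-06-05 (Jun 6, Jun 7, Jun 8, Jun 9, …, Jun 19, Jun 20, Jun 21, skipping weekends) reaches Wednesday, 2028-06-21.
The date acceleration becomes effective: 21 calendar days after 2028-06-21 is 2028-07-12.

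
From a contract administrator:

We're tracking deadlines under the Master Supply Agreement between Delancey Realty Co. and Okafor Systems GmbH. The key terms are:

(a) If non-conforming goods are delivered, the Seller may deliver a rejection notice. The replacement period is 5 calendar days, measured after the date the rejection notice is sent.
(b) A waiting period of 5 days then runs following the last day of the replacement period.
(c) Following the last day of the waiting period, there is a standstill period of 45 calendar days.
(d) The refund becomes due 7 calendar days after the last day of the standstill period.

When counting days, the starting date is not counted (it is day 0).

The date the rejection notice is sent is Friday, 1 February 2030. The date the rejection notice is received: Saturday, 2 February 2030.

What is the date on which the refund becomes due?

4 April 2030

The last day of the replacement period: 1 February 2030 + 5 days = 6 February 2030.
The last day of the waiting period: 5 calendar days after 6 February 2030 is 11 February 2030.
Adding 45 calendar days to 11 February 2030 gives 28 March 2030, which is the last day of the standstill period.
The date on which the refund becomes due: 28 March 2030 + 7 days = 4 April 2030.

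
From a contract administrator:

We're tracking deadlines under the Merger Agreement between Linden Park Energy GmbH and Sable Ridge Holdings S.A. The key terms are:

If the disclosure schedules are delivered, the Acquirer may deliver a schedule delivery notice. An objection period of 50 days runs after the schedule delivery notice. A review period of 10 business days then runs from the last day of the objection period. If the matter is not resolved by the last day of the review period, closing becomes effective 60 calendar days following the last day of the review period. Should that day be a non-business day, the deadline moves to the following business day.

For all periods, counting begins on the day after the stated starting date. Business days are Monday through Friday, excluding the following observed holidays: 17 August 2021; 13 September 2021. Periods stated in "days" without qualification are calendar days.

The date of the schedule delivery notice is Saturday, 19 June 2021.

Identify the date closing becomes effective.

22 October 2021

The last day of the objection period: 50 calendar days after 19 June 2021 is 8 August 2021.
The last day of the review period: 10 business days after Sunday, 8 August 2021, skipping weekends and the listed holiday on Aug 17 — Aug 9, Aug 10, Aug 11, Aug 12, Aug 13, Aug 16, Aug 18, Aug 19, Aug 20, Aug 23 — lands on Monday, 23 August 2021.
The date closing becomes effective: 23 August 2021 + 60 days = 22 October 2021. 22 October 2021 is a Friday and is not a listed holiday, so no roll-forward applies.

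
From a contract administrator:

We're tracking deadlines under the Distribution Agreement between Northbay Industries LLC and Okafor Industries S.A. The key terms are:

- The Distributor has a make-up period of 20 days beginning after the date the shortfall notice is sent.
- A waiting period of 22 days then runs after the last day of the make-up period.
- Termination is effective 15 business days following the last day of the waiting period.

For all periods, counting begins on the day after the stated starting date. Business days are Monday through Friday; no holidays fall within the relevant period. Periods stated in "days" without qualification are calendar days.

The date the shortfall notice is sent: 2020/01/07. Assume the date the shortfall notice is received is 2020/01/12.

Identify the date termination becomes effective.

The last day of the make-up period: 2020/01/07 + 20 days = 2020/01/27.
Adding 22 calendar days to 2020/01/27 gives 2020/02/18, which is the last day of the waiting period.
The date termination becomes effective: 15 business days after Tuesday, 2020/02/18, skipping weekends — Feb 19, Feb 20, Feb 21, Feb 24, …, Mar 6, Mar 9, Mar 10 — lands on Tuesday, 2020/03/10.

2020/03/10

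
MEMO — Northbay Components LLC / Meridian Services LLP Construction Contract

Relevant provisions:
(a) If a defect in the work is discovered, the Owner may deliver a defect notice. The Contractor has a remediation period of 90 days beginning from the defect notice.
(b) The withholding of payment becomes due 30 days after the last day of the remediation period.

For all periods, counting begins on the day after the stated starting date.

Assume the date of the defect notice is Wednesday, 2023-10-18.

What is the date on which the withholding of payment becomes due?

2024-02-15

The last day of the remediation period: 90 calendar days after 2023-10-18 is 2024-01-16.
The date on which the withholding of payment becomes due: 2024-01-16 + 30 days = 2024-02-15.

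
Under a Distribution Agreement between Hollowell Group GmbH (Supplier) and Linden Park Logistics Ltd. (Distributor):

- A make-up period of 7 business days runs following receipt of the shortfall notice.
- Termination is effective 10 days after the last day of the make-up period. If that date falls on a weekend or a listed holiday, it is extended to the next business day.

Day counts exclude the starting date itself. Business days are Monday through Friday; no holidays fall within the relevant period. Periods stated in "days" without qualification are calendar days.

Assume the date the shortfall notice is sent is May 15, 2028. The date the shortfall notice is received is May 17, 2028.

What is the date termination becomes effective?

The last day of the make-up period: 7 business days after Wednesday, May 17, 2028, skipping weekends — May 18, May 19, May 22, May 23, May 24, May 25, May 26 — lands on Friday, May 26, 2028.
Adding 10 calendar days to May 26, 2028 gives Jun 5, 2028, which is the date termination becomes effective. Jun 5, 2028 is a Monday, so no roll-forward applies.

Jun 5, 2028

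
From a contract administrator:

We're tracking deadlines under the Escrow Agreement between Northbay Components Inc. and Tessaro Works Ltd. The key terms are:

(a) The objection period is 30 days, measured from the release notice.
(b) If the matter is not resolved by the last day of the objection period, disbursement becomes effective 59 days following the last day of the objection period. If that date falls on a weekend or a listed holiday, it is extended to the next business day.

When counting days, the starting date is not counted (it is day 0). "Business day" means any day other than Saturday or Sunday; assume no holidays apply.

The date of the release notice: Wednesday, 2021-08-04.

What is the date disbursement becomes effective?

2021-11-01

The last day of the objection period: 30 calendar days after 2021-08-04 is 2021-09-03.
The date disbursement becomes effective: 59 calendar days after 2021-09-03 is 2021-11-01. 2021-11-01 is a Monday, so no roll-forward applies.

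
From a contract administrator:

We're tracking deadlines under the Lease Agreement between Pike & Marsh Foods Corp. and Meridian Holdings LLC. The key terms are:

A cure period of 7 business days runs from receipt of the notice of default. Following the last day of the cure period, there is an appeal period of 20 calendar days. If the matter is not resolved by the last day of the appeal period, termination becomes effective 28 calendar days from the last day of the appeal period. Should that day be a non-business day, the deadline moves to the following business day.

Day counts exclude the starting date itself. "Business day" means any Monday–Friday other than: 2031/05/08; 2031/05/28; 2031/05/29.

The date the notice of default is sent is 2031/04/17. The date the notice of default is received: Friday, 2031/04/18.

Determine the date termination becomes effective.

2031/06/16

From Friday, 2031/04/18, 7 business days (Apr 21, Apr 22, Apr 23, Apr 24, Apr 25, Apr 28, Apr 29, skipping weekends) brings us to Tuesday, 2031/04/29, which is the last day of the cure period.
Adding 20 calendar days to 2031/04/29 gives 2031/05/19, which is the last day of the appeal period.
The date termination becomes effective: 28 calendar days after 2031/05/19 is 2031/06/16. 2031/06/16 is a Monday and is not a listed holiday, so no roll-forward applies.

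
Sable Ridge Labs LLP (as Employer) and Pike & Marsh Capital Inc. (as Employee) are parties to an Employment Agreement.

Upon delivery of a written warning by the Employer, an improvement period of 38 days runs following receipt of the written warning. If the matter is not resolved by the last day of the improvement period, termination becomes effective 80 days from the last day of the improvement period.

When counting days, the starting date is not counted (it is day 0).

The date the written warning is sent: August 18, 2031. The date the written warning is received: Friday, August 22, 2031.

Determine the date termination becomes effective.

The last day of the improvement period: August 22, 2031 + 38 days = September 29, 2031.
The date termination becomes effective: September 29, 2031 + 80 days = December 18, 2031.

December 18, 2031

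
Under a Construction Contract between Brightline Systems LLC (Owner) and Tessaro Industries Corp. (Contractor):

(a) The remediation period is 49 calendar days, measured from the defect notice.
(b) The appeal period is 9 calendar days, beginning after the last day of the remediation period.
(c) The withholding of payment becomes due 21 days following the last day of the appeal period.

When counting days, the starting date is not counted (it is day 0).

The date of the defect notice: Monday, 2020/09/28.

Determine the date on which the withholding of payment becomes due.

2020/12/16

The last day of the remediation period: 49 calendar days after 2020/09/28 is 2020/11/16.
The last day of the appeal period: 9 calendar days after 2020/11/16 is 2020/11/25.
The date on which the withholding of payment becomes due: 21 calendar days after 2020/11/25 is 2020/12/16.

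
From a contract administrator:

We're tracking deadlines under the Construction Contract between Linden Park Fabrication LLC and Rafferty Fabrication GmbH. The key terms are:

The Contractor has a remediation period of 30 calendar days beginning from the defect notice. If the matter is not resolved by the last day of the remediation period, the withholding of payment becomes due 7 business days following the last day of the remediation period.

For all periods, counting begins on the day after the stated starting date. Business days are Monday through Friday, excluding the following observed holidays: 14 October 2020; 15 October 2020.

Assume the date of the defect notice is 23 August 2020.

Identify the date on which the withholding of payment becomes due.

1 October 2020

The last day of the remediation period: 23 August 2020 + 30 days = 22 September 2020.
The date on which the withholding of payment becomes due: 7 business days after Tuesday, 22 September 2020, skipping weekends — Sep 23, Sep 24, Sep 25, Sep 28, Sep 29, Sep 30, Oct 1 — lands on Thursday, 1 October 2020.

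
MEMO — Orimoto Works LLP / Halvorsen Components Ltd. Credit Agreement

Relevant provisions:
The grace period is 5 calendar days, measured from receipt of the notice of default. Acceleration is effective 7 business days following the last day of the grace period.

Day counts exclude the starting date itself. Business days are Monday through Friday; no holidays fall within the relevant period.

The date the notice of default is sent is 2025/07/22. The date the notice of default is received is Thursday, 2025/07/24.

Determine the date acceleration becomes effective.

2025/08/07

Adding 5 calendar days to 2025/07/24 gives 2025/07/29, which is the last day of the grace period.
From Tuesday, 2025/07/29, 7 business days (Jul 30, Jul 31, Aug 1, Aug 4, Aug 5, Aug 6, Aug 7, skipping weekends) brings us to Thursday, 2025/08/07, which is the date acceleration becomes effective.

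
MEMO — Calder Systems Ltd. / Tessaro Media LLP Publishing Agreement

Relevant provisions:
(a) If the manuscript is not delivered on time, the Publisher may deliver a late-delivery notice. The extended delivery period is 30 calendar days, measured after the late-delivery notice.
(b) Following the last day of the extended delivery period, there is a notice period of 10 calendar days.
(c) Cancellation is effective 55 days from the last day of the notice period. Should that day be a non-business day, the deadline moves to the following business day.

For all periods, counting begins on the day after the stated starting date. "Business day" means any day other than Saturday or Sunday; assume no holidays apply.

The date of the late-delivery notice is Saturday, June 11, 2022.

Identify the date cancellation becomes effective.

September 14, 2022

The last day of the extended delivery period: 30 calendar days after June 11, 2022 is July 11, 2022.
The last day of the notice period: 10 calendar days after July 11, 2022 is July 21, 2022.
Adding 55 calendar days to July 21, 2022 gives September 14, 2022, which is the date cancellation becomes effective. September 14, 2022 is a Wednesday, so no roll-forward applies.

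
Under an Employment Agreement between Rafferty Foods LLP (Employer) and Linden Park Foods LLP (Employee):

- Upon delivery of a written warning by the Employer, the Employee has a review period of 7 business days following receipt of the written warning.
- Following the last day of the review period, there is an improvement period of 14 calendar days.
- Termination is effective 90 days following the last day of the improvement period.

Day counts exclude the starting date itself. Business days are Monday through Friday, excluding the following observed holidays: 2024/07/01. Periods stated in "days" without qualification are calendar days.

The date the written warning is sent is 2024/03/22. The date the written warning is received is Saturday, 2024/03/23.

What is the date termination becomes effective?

The last day of the review period: 7 business days after Saturday, 2024/03/23, skipping weekends — Mar 25, Mar 26, Mar 27, Mar 28, Mar 29, Apr 1, Apr 2 — lands on Tuesday, 2024/04/02.
The last day of the improvement period: 14 calendar days after 2024/04/02 is 2024/04/16.
Adding 90 calendar days to 2024/04/16 gives 2024/07/15, which is the date termination becomes effective.

2024/07/15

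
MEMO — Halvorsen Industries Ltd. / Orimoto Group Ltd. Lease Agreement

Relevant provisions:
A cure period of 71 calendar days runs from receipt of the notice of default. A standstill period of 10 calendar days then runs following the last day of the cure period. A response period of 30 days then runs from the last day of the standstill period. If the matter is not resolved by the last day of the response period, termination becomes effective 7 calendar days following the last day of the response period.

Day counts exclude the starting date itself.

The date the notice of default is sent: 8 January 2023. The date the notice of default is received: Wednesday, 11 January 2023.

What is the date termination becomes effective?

9 May 2023

Adding 71 calendar days to 11 January 2023 gives 23 March 2023, which is the last day of the cure period.
Adding 10 calendar days to 23 March 2023 gives 2 April 2023, which is the last day of the standstill period.
The last day of the response period: 2 April 2023 + 30 days = 2 May 2023.
Adding 7 calendar days to 2 May 2023 gives 9 May 2023, which is the date termination becomes effective.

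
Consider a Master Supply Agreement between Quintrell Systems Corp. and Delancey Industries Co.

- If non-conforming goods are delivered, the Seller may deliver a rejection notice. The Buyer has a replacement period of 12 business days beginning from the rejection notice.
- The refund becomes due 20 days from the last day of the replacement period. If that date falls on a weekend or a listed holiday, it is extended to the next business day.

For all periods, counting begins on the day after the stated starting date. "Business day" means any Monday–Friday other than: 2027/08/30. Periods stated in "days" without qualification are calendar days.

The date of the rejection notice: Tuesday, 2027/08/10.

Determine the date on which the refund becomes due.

2027/09/15

From Tuesday, 2027/08/10, 12 business days (Aug 11, Aug 12, Aug 13, Aug 16, …, Aug 24, Aug 25, Aug 26, skipping weekends) brings us to Thursday, 2027/08/26, which is the last day of the replacement period.
The date on which the refund becomes due: 2027/08/26 + 20 days = 2027/09/15. 2027/09/15 is a Wednesday and is not a listed holiday, so no roll-forward applies.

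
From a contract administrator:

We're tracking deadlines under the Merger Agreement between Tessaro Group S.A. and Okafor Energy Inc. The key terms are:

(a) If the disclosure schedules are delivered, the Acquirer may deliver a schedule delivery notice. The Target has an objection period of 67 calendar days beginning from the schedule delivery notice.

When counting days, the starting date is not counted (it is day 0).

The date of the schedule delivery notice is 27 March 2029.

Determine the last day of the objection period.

Adding 67 calendar days to 27 March 2029 gives 2 June 2029, which is the last day of the objection period.

2 June 2029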